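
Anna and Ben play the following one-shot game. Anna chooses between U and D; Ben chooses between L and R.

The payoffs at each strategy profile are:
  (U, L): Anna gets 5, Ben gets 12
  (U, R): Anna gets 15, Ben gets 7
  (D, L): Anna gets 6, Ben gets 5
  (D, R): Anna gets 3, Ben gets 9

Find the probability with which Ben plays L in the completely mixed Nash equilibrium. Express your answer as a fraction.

Let y be the probability that Ben plays L. In a completely mixed equilibrium, Anna must be indifferent between U and D.
Anna's expected payoff from U is 5y + 15(1−y); from D it is 6y + 3(1−y).
Setting these equal: −10y + 15 = 3y + 3, so y = 12/13.

12/13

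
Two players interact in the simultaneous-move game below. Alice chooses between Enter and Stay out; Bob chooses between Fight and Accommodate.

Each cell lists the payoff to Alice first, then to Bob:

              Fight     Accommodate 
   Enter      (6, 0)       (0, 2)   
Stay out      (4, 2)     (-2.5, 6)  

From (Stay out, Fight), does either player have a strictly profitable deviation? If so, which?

Both

Alice at (Stay out, Fight) earns 4; deviating to Enter yields 6 — a strict improvement.
Bob earns 2; deviating to Accommodate yields 6 — a strict improvement.
Both Alice and Bob have strictly profitable deviations.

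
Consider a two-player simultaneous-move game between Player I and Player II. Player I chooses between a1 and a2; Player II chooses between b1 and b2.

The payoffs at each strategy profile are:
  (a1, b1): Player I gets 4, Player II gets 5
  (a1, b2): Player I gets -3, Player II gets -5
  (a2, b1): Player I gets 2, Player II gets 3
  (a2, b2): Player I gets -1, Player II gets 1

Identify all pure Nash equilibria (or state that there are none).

(a1, b1): Player I gets 4 ≥ 2 from a2, and Player II gets 5 ≥ -5 from b2 — Nash equilibrium.
(a1, b2): Player I prefers a2 (-1 > -3); Player II prefers b1 (5 > -5) — not an equilibrium.
(a2, b1): Player I prefers a1 (4 > 2) — not an equilibrium.
(a2, b2): Player II prefers b1 (3 > 1) — not an equilibrium.

(a1, b1)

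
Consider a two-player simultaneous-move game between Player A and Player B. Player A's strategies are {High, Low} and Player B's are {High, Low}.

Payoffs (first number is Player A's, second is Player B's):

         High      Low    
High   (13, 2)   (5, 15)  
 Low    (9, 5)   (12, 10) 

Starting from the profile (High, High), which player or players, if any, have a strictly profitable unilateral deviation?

Player B

Player A at (High, High) earns 13; deviating to Low yields 9 — not better.
Player B earns 2; deviating to Low yields 15 — a strict improvement.
Only Player B has a strictly profitable deviation.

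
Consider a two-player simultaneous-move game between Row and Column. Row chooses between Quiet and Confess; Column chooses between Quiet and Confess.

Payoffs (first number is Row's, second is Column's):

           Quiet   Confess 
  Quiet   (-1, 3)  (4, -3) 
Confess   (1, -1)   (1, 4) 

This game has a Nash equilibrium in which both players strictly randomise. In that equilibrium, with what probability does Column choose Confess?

Let y be the probability that Column plays Quiet. In a completely mixed equilibrium, Row must be indifferent between Quiet and Confess.
Row's expected payoff from Quiet is −y + 4(1−y); from Confess it is y + (1−y).
Setting these equal: −5y + 4 = 1, so y = 3/5.
Therefore Column plays Confess with probability 1 − 3/5 = 2/5.

2/5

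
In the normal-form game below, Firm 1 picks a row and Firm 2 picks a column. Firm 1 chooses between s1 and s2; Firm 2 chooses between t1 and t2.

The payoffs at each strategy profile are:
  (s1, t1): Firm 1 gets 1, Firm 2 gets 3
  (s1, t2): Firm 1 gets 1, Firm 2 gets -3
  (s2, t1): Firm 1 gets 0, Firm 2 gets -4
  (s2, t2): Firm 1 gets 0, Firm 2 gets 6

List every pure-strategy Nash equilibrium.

(s1, t1): Firm 1 gets 1 ≥ 0 from s2, and Firm 2 gets 3 ≥ -3 from t2 — Nash equilibrium.
(s1, t2): Firm 2 prefers t1 (3 > -3) — not an equilibrium.
(s2, t1): Firm 1 prefers s1 (1 > 0); Firm 2 prefers t2 (6 > -4) — not an equilibrium.
(s2, t2): Firm 1 prefers s1 (1 > 0) — not an equilibrium.

(s1, t1)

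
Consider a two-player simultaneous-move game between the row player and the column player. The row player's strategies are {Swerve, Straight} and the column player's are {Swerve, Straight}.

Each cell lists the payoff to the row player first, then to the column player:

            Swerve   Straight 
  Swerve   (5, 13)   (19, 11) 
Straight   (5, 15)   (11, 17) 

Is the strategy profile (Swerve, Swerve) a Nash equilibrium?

At (Swerve, Swerve), the row player earns 5; switching to Straight would give 5, so the row player has no profitable deviation.
The column player earns 13; switching to Straight would give 11, so the column player has no profitable deviation.
Neither player can gain by a unilateral deviation, so this profile is a Nash equilibrium.

Yes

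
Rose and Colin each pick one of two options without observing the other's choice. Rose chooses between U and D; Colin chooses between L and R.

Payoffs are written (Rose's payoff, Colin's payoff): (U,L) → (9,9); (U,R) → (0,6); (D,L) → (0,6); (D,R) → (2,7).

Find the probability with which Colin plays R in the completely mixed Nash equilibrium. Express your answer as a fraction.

9/11

Let q be the probability that Colin plays L. In a completely mixed equilibrium, Rose must be indifferent between U and D.
Rose's expected payoff from U is 9q; from D it is 2(1−q).
Setting these equal: 9q = −2q + 2, so q = 2/11.
Therefore Colin plays R with probability 1 − 2/11 = 9/11.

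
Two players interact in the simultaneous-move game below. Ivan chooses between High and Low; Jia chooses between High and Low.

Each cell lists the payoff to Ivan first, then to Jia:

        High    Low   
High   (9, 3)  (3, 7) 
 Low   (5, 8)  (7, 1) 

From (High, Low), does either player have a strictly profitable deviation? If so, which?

Ivan

Ivan at (High, Low) earns 3; deviating to Low yields 7 — a strict improvement.
Jia earns 7; deviating to High yields 3 — not better.
Only Ivan has a strictly profitable deviation.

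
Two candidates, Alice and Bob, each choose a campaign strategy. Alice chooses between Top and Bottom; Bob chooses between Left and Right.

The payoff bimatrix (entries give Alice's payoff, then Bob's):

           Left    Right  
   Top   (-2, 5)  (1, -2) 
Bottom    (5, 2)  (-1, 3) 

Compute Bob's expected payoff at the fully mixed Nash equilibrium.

19/8

First find x, the probability Alice plays Top, from Bob's indifference between Left and Right: 5x + 2(1−x) = −2x + 3(1−x), giving x = 1/8.
Since Bob is indifferent in equilibrium, Bob's expected payoff equals the payoff from either column against (1/8, 7/8). Using Left: 5(1/8) + 2(7/8) = 19/8.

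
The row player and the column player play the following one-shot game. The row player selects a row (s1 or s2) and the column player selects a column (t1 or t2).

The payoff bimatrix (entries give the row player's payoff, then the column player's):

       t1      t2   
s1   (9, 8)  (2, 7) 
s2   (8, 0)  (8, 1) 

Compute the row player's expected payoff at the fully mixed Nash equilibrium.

8

First find y, the probability the column player plays t1, from the row player's indifference between s1 and s2: 9y + 2(1−y) = 8y + 8(1−y), giving y = 6/7.
Since the row player is indifferent in equilibrium, the row player's expected payoff equals the payoff from either row against (6/7, 1/7). Using s1: 9(6/7) + 2(1/7) = 8.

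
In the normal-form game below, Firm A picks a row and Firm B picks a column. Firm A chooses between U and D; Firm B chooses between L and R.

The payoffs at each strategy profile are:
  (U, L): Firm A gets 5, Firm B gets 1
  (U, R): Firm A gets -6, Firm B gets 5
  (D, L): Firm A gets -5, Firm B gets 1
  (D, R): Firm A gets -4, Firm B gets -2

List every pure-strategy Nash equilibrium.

(U, L): Firm B prefers R (5 > 1) — not an equilibrium.
(U, R): Firm A prefers D (-4 > -6) — not an equilibrium.
(D, L): Firm A prefers U (5 > -5) — not an equilibrium.
(D, R): Firm B prefers L (1 > -2) — not an equilibrium.

none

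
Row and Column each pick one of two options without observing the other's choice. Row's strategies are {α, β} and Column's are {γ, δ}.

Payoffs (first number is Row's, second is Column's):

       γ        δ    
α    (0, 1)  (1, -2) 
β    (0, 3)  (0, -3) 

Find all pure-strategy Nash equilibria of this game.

(α, γ): Row gets 0 ≥ 0 from β, and Column gets 1 ≥ -2 from δ — Nash equilibrium.
(α, δ): Column prefers γ (1 > -2) — not an equilibrium.
(β, γ): Row gets 0 ≥ 0 from α, and Column gets 3 ≥ -3 from δ — Nash equilibrium.
(β, δ): Row prefers α (1 > 0); Column prefers γ (3 > -3) — not an equilibrium.

(α, γ) and (β, γ)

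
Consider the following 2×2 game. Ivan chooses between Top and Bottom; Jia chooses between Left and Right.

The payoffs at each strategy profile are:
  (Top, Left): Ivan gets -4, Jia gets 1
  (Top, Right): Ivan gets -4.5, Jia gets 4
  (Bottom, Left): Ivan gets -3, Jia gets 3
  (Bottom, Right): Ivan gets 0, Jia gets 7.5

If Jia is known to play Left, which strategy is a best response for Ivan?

Against Left, Ivan earns -4 from Top and -3 from Bottom.
So Bottom is the best response.

Bottom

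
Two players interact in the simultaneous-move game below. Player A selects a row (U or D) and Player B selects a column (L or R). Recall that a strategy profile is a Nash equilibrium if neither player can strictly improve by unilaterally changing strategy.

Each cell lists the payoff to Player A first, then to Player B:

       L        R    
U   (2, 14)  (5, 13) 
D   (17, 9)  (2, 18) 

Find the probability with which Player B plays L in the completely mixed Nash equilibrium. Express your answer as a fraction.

1/6

Let q be the probability that Player B plays L. In a completely mixed equilibrium, Player A must be indifferent between U and D.
Player A's expected payoff from U is 2q + 5(1−q); from D it is 17q + 2(1−q).
Setting these equal: −3q + 5 = 15q + 2, so q = 1/6.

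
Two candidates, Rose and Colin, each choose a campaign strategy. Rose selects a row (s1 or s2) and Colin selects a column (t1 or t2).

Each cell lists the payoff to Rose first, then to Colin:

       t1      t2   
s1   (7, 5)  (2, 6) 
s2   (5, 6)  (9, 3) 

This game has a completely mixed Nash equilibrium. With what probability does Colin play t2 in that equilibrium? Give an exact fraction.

2/9

Let c be the probability that Colin plays t1. In a completely mixed equilibrium, Rose must be indifferent between s1 and s2.
Rose's expected payoff from s1 is 7c + 2(1−c); from s2 it is 5c + 9(1−c).
Setting these equal: 5c + 2 = −4c + 9, so c = 7/9.
Therefore Colin plays t2 with probability 1 − 7/9 = 2/9.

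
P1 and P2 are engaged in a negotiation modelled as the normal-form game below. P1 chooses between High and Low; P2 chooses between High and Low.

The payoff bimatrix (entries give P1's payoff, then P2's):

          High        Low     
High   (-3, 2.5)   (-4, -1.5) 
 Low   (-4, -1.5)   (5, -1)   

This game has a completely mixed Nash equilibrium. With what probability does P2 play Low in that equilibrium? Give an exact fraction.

Let c be the probability that P2 plays High. In a completely mixed equilibrium, P1 must be indifferent between High and Low.
P1's expected payoff from High is −3c − 4(1−c); from Low it is −4c + 5(1−c).
Setting these equal: c − 4 = −9c + 5, so c = 9/10.
Therefore P2 plays Low with probability 1 − 9/10 = 1/10.

1/10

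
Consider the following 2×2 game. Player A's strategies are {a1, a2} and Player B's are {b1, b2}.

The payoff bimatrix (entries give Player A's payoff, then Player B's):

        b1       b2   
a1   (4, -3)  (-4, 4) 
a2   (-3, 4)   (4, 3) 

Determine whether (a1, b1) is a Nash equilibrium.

At (a1, b1), Player A earns 4; switching to a2 would give -3, so Player A has no profitable deviation.
Player B earns -3; switching to b2 would give 4, so Player B would deviate.
Since at least one player can profitably deviate, this is not a Nash equilibrium.

No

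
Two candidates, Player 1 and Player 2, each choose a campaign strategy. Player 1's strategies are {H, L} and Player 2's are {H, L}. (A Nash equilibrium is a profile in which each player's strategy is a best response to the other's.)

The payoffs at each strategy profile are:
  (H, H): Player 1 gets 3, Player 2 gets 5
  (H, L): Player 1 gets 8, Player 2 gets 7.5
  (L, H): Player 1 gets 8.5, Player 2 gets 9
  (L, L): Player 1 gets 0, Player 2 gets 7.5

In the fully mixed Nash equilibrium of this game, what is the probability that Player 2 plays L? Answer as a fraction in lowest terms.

Let y be the probability that Player 2 plays H. In a completely mixed equilibrium, Player 1 must be indifferent between H and L.
Player 1's expected payoff from H is 3y + 8(1−y); from L it is 8.5y.
Setting these equal: −5y + 8 = 8.5y, so y = 16/27.
Therefore Player 2 plays L with probability 1 − 16/27 = 11/27.

11/27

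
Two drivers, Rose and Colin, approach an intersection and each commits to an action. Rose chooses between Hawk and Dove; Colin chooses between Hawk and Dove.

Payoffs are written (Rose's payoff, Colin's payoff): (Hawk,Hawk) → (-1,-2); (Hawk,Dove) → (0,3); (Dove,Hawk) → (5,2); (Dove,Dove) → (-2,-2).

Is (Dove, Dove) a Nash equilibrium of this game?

At (Dove, Dove), Rose earns -2; switching to Hawk would give 0, so Rose would deviate.
Colin earns -2; switching to Hawk would give 2, so Colin would deviate.
Since at least one player can profitably deviate, this is not a Nash equilibrium.

No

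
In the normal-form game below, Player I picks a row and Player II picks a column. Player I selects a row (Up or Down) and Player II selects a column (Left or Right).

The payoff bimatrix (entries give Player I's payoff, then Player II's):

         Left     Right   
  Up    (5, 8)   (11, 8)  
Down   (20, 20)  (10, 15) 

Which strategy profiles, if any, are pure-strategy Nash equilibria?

(Up, Right) and (Down, Left)

(Up, Left): Player I prefers Down (20 > 5) — not an equilibrium.
(Up, Right): Player I gets 11 ≥ 10 from Down, and Player II gets 8 ≥ 8 from Left — Nash equilibrium.
(Down, Left): Player I gets 20 ≥ 5 from Up, and Player II gets 20 ≥ 15 from Right — Nash equilibrium.
(Down, Right): Player I prefers Up (11 > 10); Player II prefers Left (20 > 15) — not an equilibrium.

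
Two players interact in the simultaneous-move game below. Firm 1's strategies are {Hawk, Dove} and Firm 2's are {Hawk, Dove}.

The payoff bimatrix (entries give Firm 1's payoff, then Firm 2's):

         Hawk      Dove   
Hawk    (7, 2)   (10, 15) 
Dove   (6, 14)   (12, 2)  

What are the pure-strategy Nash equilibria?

(Hawk, Hawk): Firm 2 prefers Dove (15 > 2) — not an equilibrium.
(Hawk, Dove): Firm 1 prefers Dove (12 > 10) — not an equilibrium.
(Dove, Hawk): Firm 1 prefers Hawk (7 > 6) — not an equilibrium.
(Dove, Dove): Firm 2 prefers Hawk (14 > 2) — not an equilibrium.

none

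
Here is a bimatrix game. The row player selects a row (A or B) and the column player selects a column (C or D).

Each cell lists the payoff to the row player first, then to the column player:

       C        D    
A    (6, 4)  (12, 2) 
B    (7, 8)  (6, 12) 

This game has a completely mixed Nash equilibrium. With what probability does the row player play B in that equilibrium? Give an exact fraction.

Let p be the probability that the row player plays A. In a completely mixed equilibrium, the column player must be indifferent between C and D.
The column player's expected payoff from C is 4p + 8(1−p); from D it is 2p + 12(1−p).
Setting these equal: −4p + 8 = −10p + 12, so p = 2/3.
Therefore the row player plays B with probability 1 − 2/3 = 1/3.

1/3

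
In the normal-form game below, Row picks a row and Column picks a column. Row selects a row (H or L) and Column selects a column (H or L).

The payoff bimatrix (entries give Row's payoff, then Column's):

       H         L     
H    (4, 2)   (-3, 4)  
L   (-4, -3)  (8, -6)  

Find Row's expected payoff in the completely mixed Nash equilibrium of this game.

20/19

First find y, the probability Column plays H, from Row's indifference between H and L: 4y − 3(1−y) = −4y + 8(1−y), giving y = 11/19.
Since Row is indifferent in equilibrium, Row's expected payoff equals the payoff from either row against (11/19, 8/19). Using H: 4(11/19) − 3(8/19) = 20/19.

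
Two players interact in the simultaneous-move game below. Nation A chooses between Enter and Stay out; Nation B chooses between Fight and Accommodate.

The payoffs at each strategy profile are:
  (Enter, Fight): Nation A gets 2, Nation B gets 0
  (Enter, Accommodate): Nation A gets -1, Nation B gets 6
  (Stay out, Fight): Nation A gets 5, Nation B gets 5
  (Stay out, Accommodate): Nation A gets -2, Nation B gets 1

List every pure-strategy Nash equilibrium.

(Enter, Accommodate) and (Stay out, Fight)

(Enter, Fight): Nation A prefers Stay out (5 > 2); Nation B prefers Accommodate (6 > 0) — not an equilibrium.
(Enter, Accommodate): Nation A gets -1 ≥ -2 from Stay out, and Nation B gets 6 ≥ 0 from Fight — Nash equilibrium.
(Stay out, Fight): Nation A gets 5 ≥ 2 from Enter, and Nation B gets 5 ≥ 1 from Accommodate — Nash equilibrium.
(Stay out, Accommodate): Nation A prefers Enter (-1 > -2); Nation B prefers Fight (5 > 1) — not an equilibrium.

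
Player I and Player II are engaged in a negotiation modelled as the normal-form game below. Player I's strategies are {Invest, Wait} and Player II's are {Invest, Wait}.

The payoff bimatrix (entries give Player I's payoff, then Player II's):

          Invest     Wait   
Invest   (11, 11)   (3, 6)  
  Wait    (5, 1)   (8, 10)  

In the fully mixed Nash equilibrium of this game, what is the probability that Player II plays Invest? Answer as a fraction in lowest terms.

Let c be the probability that Player II plays Invest. In a completely mixed equilibrium, Player I must be indifferent between Invest and Wait.
Player I's expected payoff from Invest is 11c + 3(1−c); from Wait it is 5c + 8(1−c).
Setting these equal: 8c + 3 = −3c + 8, so c = 5/11.

5/11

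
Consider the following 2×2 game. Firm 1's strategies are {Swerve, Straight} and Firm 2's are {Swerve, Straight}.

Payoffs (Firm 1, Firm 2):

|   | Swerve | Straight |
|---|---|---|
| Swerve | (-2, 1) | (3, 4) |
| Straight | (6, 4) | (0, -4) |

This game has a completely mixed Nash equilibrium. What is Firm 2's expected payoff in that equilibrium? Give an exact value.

First find p, the probability Firm 1 plays Swerve, from Firm 2's indifference between Swerve and Straight: p + 4(1−p) = 4p − 4(1−p), giving p = 8/11.
Since Firm 2 is indifferent in equilibrium, Firm 2's expected payoff equals the payoff from either column against (8/11, 3/11). Using Swerve: (8/11) + 4(3/11) = 20/11.

20/11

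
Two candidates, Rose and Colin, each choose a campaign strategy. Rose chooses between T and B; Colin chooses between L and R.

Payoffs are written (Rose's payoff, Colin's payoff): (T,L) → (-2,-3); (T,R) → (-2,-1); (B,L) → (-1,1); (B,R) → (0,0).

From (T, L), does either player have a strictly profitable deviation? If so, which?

Both

Rose at (T, L) earns -2; deviating to B yields -1 — a strict improvement.
Colin earns -3; deviating to R yields -1 — a strict improvement.
Both Rose and Colin have strictly profitable deviations.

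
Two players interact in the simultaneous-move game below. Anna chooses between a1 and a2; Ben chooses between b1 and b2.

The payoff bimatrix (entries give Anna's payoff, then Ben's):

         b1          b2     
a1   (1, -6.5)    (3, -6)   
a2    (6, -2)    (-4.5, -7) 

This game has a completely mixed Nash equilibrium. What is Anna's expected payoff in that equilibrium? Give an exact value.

9/5

First find q, the probability Ben plays b1, from Anna's indifference between a1 and a2: q + 3(1−q) = 6q − 4.5(1−q), giving q = 3/5.
Since Anna is indifferent in equilibrium, Anna's expected payoff equals the payoff from either row against (3/5, 2/5). Using a1: (3/5) + 3(2/5) = 9/5.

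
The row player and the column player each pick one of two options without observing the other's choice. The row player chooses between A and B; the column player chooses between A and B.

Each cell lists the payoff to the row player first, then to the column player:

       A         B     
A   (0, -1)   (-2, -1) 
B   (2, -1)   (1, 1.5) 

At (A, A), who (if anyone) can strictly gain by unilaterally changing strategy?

The row player

The row player at (A, A) earns 0; deviating to B yields 2 — a strict improvement.
The column player earns -1; deviating to B yields -1 — not better.
Only the row player has a strictly profitable deviation.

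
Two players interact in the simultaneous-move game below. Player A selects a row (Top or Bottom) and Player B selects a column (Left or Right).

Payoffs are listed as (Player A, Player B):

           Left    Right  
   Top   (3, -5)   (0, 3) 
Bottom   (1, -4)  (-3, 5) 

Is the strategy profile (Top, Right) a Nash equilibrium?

Yes

At (Top, Right), Player A earns 0; switching to Bottom would give -3, so Player A has no profitable deviation.
Player B earns 3; switching to Left would give -5, so Player B has no profitable deviation.
Neither player can gain by a unilateral deviation, so this profile is a Nash equilibrium.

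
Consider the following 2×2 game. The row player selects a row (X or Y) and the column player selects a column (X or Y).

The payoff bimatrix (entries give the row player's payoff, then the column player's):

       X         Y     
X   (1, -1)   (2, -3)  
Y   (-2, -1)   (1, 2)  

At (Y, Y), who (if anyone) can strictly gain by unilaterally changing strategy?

The row player at (Y, Y) earns 1; deviating to X yields 2 — a strict improvement.
The column player earns 2; deviating to X yields -1 — not better.
Only the row player has a strictly profitable deviation.

The row player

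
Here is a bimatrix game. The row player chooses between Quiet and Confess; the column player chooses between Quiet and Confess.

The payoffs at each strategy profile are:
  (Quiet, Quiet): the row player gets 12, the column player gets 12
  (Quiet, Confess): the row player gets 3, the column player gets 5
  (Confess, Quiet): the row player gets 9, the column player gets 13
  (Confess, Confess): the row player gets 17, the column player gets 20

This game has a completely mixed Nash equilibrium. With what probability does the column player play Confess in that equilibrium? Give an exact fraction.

Let y be the probability that the column player plays Quiet. In a completely mixed equilibrium, the row player must be indifferent between Quiet and Confess.
The row player's expected payoff from Quiet is 12y + 3(1−y); from Confess it is 9y + 17(1−y).
Setting these equal: 9y + 3 = −8y + 17, so y = 14/17.
Therefore the column player plays Confess with probability 1 − 14/17 = 3/17.

3/17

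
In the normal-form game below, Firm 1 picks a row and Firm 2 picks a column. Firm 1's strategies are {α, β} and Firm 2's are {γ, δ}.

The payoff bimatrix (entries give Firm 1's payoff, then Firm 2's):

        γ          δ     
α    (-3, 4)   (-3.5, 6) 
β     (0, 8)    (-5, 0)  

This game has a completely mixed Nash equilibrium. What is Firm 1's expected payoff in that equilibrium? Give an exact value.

First find y, the probability Firm 2 plays γ, from Firm 1's indifference between α and β: −3y − 3.5(1−y) = −5(1−y), giving y = 1/3.
Since Firm 1 is indifferent in equilibrium, Firm 1's expected payoff equals the payoff from either row against (1/3, 2/3). Using α: −3(1/3) − 3.5(2/3) = -10/3.

-10/3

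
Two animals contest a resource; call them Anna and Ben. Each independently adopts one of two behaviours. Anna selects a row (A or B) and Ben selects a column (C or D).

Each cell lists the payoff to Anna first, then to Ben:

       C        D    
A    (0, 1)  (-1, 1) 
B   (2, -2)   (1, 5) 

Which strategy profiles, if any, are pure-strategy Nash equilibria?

(B, D)

(A, C): Anna prefers B (2 > 0) — not an equilibrium.
(A, D): Anna prefers B (1 > -1) — not an equilibrium.
(B, C): Ben prefers D (5 > -2) — not an equilibrium.
(B, D): Anna gets 1 ≥ -1 from A, and Ben gets 5 ≥ -2 from C — Nash equilibrium.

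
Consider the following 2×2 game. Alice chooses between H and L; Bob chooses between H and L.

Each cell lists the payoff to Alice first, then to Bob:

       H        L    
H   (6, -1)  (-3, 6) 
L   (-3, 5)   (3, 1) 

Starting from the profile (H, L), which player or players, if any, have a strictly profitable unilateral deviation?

Alice at (H, L) earns -3; deviating to L yields 3 — a strict improvement.
Bob earns 6; deviating to H yields -1 — not better.
Only Alice has a strictly profitable deviation.

Alice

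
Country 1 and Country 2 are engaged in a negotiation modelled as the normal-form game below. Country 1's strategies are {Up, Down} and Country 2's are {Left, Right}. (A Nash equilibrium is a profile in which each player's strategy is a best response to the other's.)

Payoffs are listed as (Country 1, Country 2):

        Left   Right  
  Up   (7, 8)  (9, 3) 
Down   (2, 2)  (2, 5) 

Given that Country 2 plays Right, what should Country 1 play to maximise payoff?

Against Right, Country 1 earns 9 from Up and 2 from Down.
So Up is the best response.

Up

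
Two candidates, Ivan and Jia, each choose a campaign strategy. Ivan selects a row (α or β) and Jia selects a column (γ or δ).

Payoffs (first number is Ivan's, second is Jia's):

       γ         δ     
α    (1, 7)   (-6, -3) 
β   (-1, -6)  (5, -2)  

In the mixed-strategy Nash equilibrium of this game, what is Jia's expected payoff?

-16/7

First find p, the probability Ivan plays α, from Jia's indifference between γ and δ: 7p − 6(1−p) = −3p − 2(1−p), giving p = 2/7.
Since Jia is indifferent in equilibrium, Jia's expected payoff equals the payoff from either column against (2/7, 5/7). Using γ: 7(2/7) − 6(5/7) = -16/7.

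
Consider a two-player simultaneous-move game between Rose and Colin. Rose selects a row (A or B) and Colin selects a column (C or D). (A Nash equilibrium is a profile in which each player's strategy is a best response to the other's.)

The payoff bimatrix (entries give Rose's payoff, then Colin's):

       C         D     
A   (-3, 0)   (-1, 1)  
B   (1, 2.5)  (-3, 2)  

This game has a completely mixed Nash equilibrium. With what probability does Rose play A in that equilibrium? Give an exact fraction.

Let r be the probability that Rose plays A. In a completely mixed equilibrium, Colin must be indifferent between C and D.
Colin's expected payoff from C is 2.5(1−r); from D it is r + 2(1−r).
Setting these equal: −2.5r + 2.5 = −r + 2, so r = 1/3.

1/3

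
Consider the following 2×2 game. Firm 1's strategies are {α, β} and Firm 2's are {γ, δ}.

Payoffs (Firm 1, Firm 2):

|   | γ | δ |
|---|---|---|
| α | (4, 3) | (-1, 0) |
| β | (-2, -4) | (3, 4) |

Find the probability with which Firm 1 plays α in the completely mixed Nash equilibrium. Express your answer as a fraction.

Let p be the probability that Firm 1 plays α. In a completely mixed equilibrium, Firm 2 must be indifferent between γ and δ.
Firm 2's expected payoff from γ is 3p − 4(1−p); from δ it is 4(1−p).
Setting these equal: 7p − 4 = −4p + 4, so p = 8/11.

8/11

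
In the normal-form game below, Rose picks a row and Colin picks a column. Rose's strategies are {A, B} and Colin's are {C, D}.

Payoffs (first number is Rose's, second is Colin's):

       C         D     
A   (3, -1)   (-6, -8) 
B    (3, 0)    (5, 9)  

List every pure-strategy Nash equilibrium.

(A, C): Rose gets 3 ≥ 3 from B, and Colin gets -1 ≥ -8 from D — Nash equilibrium.
(A, D): Rose prefers B (5 > -6); Colin prefers C (-1 > -8) — not an equilibrium.
(B, C): Colin prefers D (9 > 0) — not an equilibrium.
(B, D): Rose gets 5 ≥ -6 from A, and Colin gets 9 ≥ 0 from C — Nash equilibrium.

(A, C) and (B, D)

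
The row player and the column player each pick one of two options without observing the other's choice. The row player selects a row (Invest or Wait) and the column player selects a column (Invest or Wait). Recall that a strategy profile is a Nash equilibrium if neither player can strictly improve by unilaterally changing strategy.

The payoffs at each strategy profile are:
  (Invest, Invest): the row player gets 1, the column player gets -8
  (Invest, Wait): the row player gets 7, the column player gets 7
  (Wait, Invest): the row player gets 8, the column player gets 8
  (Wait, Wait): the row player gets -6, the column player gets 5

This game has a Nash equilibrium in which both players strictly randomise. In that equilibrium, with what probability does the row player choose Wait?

5/6

Let x be the probability that the row player plays Invest. In a completely mixed equilibrium, the column player must be indifferent between Invest and Wait.
The column player's expected payoff from Invest is −8x + 8(1−x); from Wait it is 7x + 5(1−x).
Setting these equal: −16x + 8 = 2x + 5, so x = 1/6.
Therefore the row player plays Wait with probability 1 − 1/6 = 5/6.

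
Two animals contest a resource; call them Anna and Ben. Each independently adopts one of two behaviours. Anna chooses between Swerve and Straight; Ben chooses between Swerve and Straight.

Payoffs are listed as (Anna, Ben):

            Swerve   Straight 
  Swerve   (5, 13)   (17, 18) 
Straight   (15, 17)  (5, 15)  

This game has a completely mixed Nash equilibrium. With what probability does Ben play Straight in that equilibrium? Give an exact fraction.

Let y be the probability that Ben plays Swerve. In a completely mixed equilibrium, Anna must be indifferent between Swerve and Straight.
Anna's expected payoff from Swerve is 5y + 17(1−y); from Straight it is 15y + 5(1−y).
Setting these equal: −12y + 17 = 10y + 5, so y = 6/11.
Therefore Ben plays Straight with probability 1 − 6/11 = 5/11.

5/11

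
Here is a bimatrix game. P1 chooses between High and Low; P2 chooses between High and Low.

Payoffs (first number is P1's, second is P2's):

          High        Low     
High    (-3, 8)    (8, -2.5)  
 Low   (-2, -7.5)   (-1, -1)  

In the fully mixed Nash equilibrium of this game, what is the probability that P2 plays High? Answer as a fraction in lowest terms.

Let y be the probability that P2 plays High. In a completely mixed equilibrium, P1 must be indifferent between High and Low.
P1's expected payoff from High is −3y + 8(1−y); from Low it is −2y − (1−y).
Setting these equal: −11y + 8 = −y − 1, so y = 9/10.

9/10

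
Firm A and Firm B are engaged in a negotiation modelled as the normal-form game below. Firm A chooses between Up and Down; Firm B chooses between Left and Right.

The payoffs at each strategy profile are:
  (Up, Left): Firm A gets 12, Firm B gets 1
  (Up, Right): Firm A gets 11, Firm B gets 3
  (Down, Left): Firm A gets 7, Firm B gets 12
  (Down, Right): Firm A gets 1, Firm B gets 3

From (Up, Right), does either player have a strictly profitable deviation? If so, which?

Firm A at (Up, Right) earns 11; deviating to Down yields 1 — not better.
Firm B earns 3; deviating to Left yields 1 — not better.
Neither player can strictly improve; the profile is a Nash equilibrium.

Neither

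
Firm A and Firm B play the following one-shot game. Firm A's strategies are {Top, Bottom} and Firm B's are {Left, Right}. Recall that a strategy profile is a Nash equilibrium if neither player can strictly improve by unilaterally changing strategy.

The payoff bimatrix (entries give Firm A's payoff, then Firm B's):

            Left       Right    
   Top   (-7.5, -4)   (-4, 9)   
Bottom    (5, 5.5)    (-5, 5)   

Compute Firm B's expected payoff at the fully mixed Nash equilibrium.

First find x, the probability Firm A plays Top, from Firm B's indifference between Left and Right: −4x + 5.5(1−x) = 9x + 5(1−x), giving x = 1/27.
Since Firm B is indifferent in equilibrium, Firm B's expected payoff equals the payoff from either column against (1/27, 26/27). Using Left: −4(1/27) + 5.5(26/27) = 139/27.

139/27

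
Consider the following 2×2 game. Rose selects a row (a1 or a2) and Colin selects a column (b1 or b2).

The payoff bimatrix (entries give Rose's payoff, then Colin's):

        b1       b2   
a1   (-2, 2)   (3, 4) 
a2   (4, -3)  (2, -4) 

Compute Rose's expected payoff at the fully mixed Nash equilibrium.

16/7

First find q, the probability Colin plays b1, from Rose's indifference between a1 and a2: −2q + 3(1−q) = 4q + 2(1−q), giving q = 1/7.
Since Rose is indifferent in equilibrium, Rose's expected payoff equals the payoff from either row against (1/7, 6/7). Using a1: −2(1/7) + 3(6/7) = 16/7.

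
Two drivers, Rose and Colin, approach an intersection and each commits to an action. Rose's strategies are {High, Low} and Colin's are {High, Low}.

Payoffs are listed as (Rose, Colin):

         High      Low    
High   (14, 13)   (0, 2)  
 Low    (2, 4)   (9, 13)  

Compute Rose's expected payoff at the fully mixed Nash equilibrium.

6

First find y, the probability Colin plays High, from Rose's indifference between High and Low: 14y = 2y + 9(1−y), giving y = 3/7.
Since Rose is indifferent in equilibrium, Rose's expected payoff equals the payoff from either row against (3/7, 4/7). Using High: 14(3/7) = 6.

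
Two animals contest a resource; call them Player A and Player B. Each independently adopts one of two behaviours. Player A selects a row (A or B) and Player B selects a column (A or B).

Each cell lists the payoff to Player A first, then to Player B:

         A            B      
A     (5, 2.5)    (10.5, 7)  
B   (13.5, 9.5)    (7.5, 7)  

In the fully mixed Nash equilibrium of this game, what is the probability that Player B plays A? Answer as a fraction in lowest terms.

6/23

Let q be the probability that Player B plays A. In a completely mixed equilibrium, Player A must be indifferent between A and B.
Player A's expected payoff from A is 5q + 10.5(1−q); from B it is 13.5q + 7.5(1−q).
Setting these equal: −5.5q + 10.5 = 6q + 7.5, so q = 6/23.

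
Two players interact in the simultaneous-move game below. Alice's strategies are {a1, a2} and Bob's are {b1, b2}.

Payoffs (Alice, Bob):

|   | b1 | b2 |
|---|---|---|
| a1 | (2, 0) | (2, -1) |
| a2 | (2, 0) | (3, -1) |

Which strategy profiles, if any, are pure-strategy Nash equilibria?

(a1, b1): Alice gets 2 ≥ 2 from a2, and Bob gets 0 ≥ -1 from b2 — Nash equilibrium.
(a1, b2): Alice prefers a2 (3 > 2); Bob prefers b1 (0 > -1) — not an equilibrium.
(a2, b1): Alice gets 2 ≥ 2 from a1, and Bob gets 0 ≥ -1 from b2 — Nash equilibrium.
(a2, b2): Bob prefers b1 (0 > -1) — not an equilibrium.

(a1, b1) and (a2, b1)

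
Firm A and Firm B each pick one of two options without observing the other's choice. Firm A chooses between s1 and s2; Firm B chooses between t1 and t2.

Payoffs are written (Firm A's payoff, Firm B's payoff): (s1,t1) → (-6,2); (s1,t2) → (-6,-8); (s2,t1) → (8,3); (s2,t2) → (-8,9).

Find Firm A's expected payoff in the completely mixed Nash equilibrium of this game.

First find y, the probability Firm B plays t1, from Firm A's indifference between s1 and s2: −6y − 6(1−y) = 8y − 8(1−y), giving y = 1/8.
Since Firm A is indifferent in equilibrium, Firm A's expected payoff equals the payoff from either row against (1/8, 7/8). Using s1: −6(1/8) − 6(7/8) = -6.

-6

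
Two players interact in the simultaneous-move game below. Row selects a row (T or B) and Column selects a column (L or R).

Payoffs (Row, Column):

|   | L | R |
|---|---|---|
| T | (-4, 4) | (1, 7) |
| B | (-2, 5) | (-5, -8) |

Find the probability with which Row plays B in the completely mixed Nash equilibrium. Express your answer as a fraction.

Let x be the probability that Row plays T. In a completely mixed equilibrium, Column must be indifferent between L and R.
Column's expected payoff from L is 4x + 5(1−x); from R it is 7x − 8(1−x).
Setting these equal: −x + 5 = 15x − 8, so x = 13/16.
Therefore Row plays B with probability 1 − 13/16 = 3/16.

3/16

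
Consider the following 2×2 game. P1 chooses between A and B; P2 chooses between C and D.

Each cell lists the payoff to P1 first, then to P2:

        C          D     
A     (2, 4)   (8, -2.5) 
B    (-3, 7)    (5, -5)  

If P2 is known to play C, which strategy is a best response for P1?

Against C, P1 earns 2 from A and -3 from B.
So A is the best response.

A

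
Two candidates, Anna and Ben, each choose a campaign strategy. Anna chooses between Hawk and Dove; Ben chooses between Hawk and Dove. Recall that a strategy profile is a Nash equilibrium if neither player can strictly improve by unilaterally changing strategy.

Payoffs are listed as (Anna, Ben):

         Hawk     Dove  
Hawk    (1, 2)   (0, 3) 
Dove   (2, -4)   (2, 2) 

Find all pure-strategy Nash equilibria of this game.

(Dove, Dove)

(Hawk, Hawk): Anna prefers Dove (2 > 1); Ben prefers Dove (3 > 2) — not an equilibrium.
(Hawk, Dove): Anna prefers Dove (2 > 0) — not an equilibrium.
(Dove, Hawk): Ben prefers Dove (2 > -4) — not an equilibrium.
(Dove, Dove): Anna gets 2 ≥ 0 from Hawk, and Ben gets 2 ≥ -4 from Hawk — Nash equilibrium.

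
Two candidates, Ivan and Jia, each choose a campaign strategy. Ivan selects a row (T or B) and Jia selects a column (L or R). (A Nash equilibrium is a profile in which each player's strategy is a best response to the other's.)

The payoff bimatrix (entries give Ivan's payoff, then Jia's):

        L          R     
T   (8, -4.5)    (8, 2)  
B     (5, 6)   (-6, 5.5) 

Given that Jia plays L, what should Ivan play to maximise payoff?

T

Against L, Ivan earns 8 from T and 5 from B.
So T is the best response.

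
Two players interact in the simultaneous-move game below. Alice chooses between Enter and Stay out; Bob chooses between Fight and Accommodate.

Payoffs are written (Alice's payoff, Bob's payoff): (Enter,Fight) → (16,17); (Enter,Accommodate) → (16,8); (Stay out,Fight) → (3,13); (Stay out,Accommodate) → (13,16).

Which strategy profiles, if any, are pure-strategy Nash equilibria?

(Enter, Fight): Alice gets 16 ≥ 3 from Stay out, and Bob gets 17 ≥ 8 from Accommodate — Nash equilibrium.
(Enter, Accommodate): Bob prefers Fight (17 > 8) — not an equilibrium.
(Stay out, Fight): Alice prefers Enter (16 > 3); Bob prefers Accommodate (16 > 13) — not an equilibrium.
(Stay out, Accommodate): Alice prefers Enter (16 > 13) — not an equilibrium.

(Enter, Fight)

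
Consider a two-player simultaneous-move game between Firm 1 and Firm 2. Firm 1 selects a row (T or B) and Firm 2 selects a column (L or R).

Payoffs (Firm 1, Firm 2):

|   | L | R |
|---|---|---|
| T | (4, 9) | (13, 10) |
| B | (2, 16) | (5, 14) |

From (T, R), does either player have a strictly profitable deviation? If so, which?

Neither

Firm 1 at (T, R) earns 13; deviating to B yields 5 — not better.
Firm 2 earns 10; deviating to L yields 9 — not better.
Neither player can strictly improve; the profile is a Nash equilibrium.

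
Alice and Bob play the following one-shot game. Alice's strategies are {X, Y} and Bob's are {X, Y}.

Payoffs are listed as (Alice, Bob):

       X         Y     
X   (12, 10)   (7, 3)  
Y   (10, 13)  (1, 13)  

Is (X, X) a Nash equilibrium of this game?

At (X, X), Alice earns 12; switching to Y would give 10, so Alice has no profitable deviation.
Bob earns 10; switching to Y would give 3, so Bob has no profitable deviation.
Neither player can gain by a unilateral deviation, so this profile is a Nash equilibrium.

Yes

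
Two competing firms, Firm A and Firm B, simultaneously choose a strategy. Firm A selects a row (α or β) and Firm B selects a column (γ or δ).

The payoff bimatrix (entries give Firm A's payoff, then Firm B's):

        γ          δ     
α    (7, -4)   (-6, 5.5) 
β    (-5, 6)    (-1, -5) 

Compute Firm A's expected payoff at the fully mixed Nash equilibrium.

-37/17

First find y, the probability Firm B plays γ, from Firm A's indifference between α and β: 7y − 6(1−y) = −5y − (1−y), giving y = 5/17.
Since Firm A is indifferent in equilibrium, Firm A's expected payoff equals the payoff from either row against (5/17, 12/17). Using α: 7(5/17) − 6(12/17) = -37/17.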